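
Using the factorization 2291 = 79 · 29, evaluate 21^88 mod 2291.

Mod 79: 21 ≡ 21; by Fermat, exponent reduces to 88 mod 78 = 10; 21^10 ≡ 22 (mod 79).
Mod 29: 21 ≡ 21; by Fermat, exponent reduces to 88 mod 28 = 4; 21^4 ≡ 7 (mod 29).
Combine by CRT: x ≡ 22 (mod 79), x ≡ 7 (mod 29) ⇒ x ≡ 1602 (mod 2291).

1602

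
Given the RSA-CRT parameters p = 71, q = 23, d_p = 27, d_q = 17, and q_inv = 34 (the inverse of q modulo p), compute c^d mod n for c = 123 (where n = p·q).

m₁ = c^(d_p) mod p: c ≡ 52 (mod 71), and 52^27 mod 71 = 67.
m₂ = c^(d_q) mod q: c ≡ 8 (mod 23), and 8^17 mod 23 = 13.
h = q_inv·(m₁ − m₂) mod p = 34·(67 − 13) mod 71 = 61.
m = m₂ + h·q = 13 + 61·23 = 1416.

1416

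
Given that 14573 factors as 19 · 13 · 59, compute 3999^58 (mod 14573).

7435

Mod 19: 3999 ≡ 9; by Fermat, exponent reduces to 58 mod 18 = 4; 9^4 ≡ 6 (mod 19).
Mod 13: 3999 ≡ 8; by Fermat, exponent reduces to 58 mod 12 = 10; 8^10 ≡ 12 (mod 13).
Mod 59: 3999 ≡ 46; since 58 | 58, by Fermat 46^58 ≡ 1 (mod 59).
Combine by CRT: x ≡ 6 (mod 19), x ≡ 12 (mod 13), x ≡ 1 (mod 59) ⇒ x ≡ 7435 (mod 14573).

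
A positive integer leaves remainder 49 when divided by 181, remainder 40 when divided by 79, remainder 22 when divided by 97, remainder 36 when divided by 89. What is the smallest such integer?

75480669

From t ≡ 49 (mod 181) write t = 49 + 181s. Substituting into t ≡ 40 (mod 79) gives 181s ≡ 70 (mod 79), and since 23⁻¹ ≡ 55 (mod 79), s ≡ 58. Hence t ≡ 49 + 181·58 = 10547 (mod 14299).
From t ≡ 10547 (mod 14299) write t = 10547 + 14299s. Substituting into t ≡ 22 (mod 97) gives 14299s ≡ 48 (mod 97), and since 40⁻¹ ≡ 17 (mod 97), s ≡ 40. Hence t ≡ 10547 + 14299·40 = 582507 (mod 1387003).
From t ≡ 582507 (mod 1387003) write t = 582507 + 1387003s. Substituting into t ≡ 36 (mod 89) gives 1387003s ≡ 34 (mod 89), and since 27⁻¹ ≡ 33 (mod 89), s ≡ 54. Hence t ≡ 582507 + 1387003·54 = 75480669 (mod 123443267).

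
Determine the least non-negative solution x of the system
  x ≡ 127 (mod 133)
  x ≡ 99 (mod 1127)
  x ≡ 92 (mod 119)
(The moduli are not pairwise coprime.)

98148

Combine the congruences pairwise.
gcd(133, 1127) = 7 and 7 | (99 − 127), so the pair is consistent; merging gives x ≡ 12496 (mod 21413), where 21413 = lcm(133, 1127).
gcd(21413, 119) = 7 and 7 | (92 − 12496), so the pair is consistent; merging gives x ≡ 98148 (mod 364021), where 364021 = lcm(21413, 119).
The solution is unique modulo lcm(133, 1127, 119) = 364021.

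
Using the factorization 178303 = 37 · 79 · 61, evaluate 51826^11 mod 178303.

Mod 37: 51826 ≡ 26; 26^11 ≡ 10 (mod 37).
Mod 79: 51826 ≡ 2; 2^11 ≡ 73 (mod 79).
Mod 61: 51826 ≡ 37; 37^11 ≡ 24 (mod 61).
Combine by CRT: x ≡ 10 (mod 37), x ≡ 73 (mod 79), x ≡ 24 (mod 61) ⇒ x ≡ 30646 (mod 178303).

30646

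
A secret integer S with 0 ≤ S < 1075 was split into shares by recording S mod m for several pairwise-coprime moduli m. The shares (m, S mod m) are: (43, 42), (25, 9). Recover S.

From S ≡ 42 (mod 43) write S = 42 + 43t. Substituting into S ≡ 9 (mod 25) gives 43t ≡ 17 (mod 25), and since 18⁻¹ ≡ 7 (mod 25), t ≡ 19. Hence S ≡ 42 + 43·19 = 859 (mod 1075).

859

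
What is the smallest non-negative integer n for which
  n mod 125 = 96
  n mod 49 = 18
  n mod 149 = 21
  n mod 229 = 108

108591221

From n ≡ 96 (mod 125) write n = 96 + 125t. Substituting into n ≡ 18 (mod 49) gives 125t ≡ 20 (mod 49), and since 27⁻¹ ≡ 20 (mod 49), t ≡ 8. Hence n ≡ 96 + 125·8 = 1096 (mod 6125).
From n ≡ 1096 (mod 6125) write n = 1096 + 6125t. Substituting into n ≡ 21 (mod 149) gives 6125t ≡ 117 (mod 149), and since 16⁻¹ ≡ 28 (mod 149), t ≡ 147. Hence n ≡ 1096 + 6125·147 = 901471 (mod 912625).
From n ≡ 901471 (mod 912625) write n = 901471 + 912625t. Substituting into n ≡ 108 (mod 229) gives 912625t ≡ 210 (mod 229), and since 60⁻¹ ≡ 42 (mod 229), t ≡ 118. Hence n ≡ 901471 + 912625·118 = 108591221 (mod 208991125).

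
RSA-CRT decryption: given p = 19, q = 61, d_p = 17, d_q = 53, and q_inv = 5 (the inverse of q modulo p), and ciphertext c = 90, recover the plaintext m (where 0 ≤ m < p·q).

m₁ = c^(d_p) mod p: c ≡ 14 (mod 19), and 14^17 mod 19 = 15.
m₂ = c^(d_q) mod q: c ≡ 29 (mod 61), and 29^53 mod 61 = 21.
h = q_inv·(m₁ − m₂) mod p = 5·(15 − 21) mod 19 = 8.
m = m₂ + h·q = 21 + 8·61 = 509.

509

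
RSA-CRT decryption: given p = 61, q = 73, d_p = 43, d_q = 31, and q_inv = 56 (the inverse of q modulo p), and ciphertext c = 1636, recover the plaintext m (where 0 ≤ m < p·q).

m₁ = c^(d_p) mod p: c ≡ 50 (mod 61), and 50^43 mod 61 = 11.
m₂ = c^(d_q) mod q: c ≡ 30 (mod 73), and 30^31 mod 73 = 7.
h = q_inv·(m₁ − m₂) mod p = 56·(11 − 7) mod 61 = 41.
m = m₂ + h·q = 7 + 41·73 = 3000.

3000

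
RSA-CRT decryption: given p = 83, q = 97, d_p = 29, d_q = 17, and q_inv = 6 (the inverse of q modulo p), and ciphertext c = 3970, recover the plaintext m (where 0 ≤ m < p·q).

3337

m₁ = c^(d_p) mod p: c ≡ 69 (mod 83), and 69^29 mod 83 = 17.
m₂ = c^(d_q) mod q: c ≡ 90 (mod 97), and 90^17 mod 97 = 39.
h = q_inv·(m₁ − m₂) mod p = 6·(17 − 39) mod 83 = 34.
m = m₂ + h·q = 39 + 34·97 = 3337.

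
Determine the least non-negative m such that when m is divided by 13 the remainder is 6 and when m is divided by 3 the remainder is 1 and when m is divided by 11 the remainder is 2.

The moduli are pairwise coprime; N = 13·3·11 = 429.
N/13 = 33; 33 ≡ 7 (mod 13); 7·2 ≡ 1, so inverse 2.
N/3 = 143; 143 ≡ 2 (mod 3); 2·2 ≡ 1, so inverse 2.
N/11 = 39; 39 ≡ 6 (mod 11); 6·2 ≡ 1, so inverse 2.
m ≡ 6·33·2 + 1·143·2 + 2·39·2 = 838.
838 mod 429 = 409.

409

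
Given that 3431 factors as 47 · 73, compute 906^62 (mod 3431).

Mod 47: 906 ≡ 13; by Fermat, exponent reduces to 62 mod 46 = 16; 13^16 ≡ 6 (mod 47).
Mod 73: 906 ≡ 30; 30^62 ≡ 49 (mod 73).
Combine by CRT: x ≡ 6 (mod 47), x ≡ 49 (mod 73) ⇒ x ≡ 852 (mod 3431).

852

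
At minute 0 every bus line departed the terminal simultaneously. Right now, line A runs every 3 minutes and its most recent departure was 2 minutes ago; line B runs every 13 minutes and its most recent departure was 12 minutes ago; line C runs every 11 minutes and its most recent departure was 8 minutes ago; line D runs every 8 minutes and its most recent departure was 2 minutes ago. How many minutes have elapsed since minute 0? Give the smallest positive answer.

1130

From t ≡ 2 (mod 3) write t = 2 + 3s. Substituting into t ≡ 12 (mod 13) gives 3s ≡ 10 (mod 13), and since 3⁻¹ ≡ 9 (mod 13), s ≡ 12. Hence t ≡ 2 + 3·12 = 38 (mod 39).
From t ≡ 38 (mod 39) write t = 38 + 39s. Substituting into t ≡ 8 (mod 11) gives 39s ≡ 3 (mod 11), and since 6⁻¹ ≡ 2 (mod 11), s ≡ 6. Hence t ≡ 38 + 39·6 = 272 (mod 429).
From t ≡ 272 (mod 429) write t = 272 + 429s. Substituting into t ≡ 2 (mod 8) gives 429s ≡ 2 (mod 8), and since 5⁻¹ ≡ 5 (mod 8), s ≡ 2. Hence t ≡ 272 + 429·2 = 1130 (mod 3432).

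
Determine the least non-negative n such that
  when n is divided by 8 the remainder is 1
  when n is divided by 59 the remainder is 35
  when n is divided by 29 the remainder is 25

6289

The moduli are pairwise coprime; M = 8·59·29 = 13688.
M/8 = 1711; 1711 ≡ 7 (mod 8); 7·7 ≡ 1, so inverse 7.
M/59 = 232; 232 ≡ 55 (mod 59); 55·44 ≡ 1, so inverse 44.
M/29 = 472; 472 ≡ 8 (mod 29); 8·11 ≡ 1, so inverse 11.
n ≡ 1·1711·7 + 35·232·44 + 25·472·11 = 499057.
499057 mod 13688 = 6289.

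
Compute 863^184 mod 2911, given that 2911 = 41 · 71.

2353

Mod 41: 863 ≡ 2; by Fermat, exponent reduces to 184 mod 40 = 24; 2^24 ≡ 16 (mod 41).
Mod 71: 863 ≡ 11; by Fermat, exponent reduces to 184 mod 70 = 44; 11^44 ≡ 10 (mod 71).
Combine by CRT: x ≡ 16 (mod 41), x ≡ 10 (mod 71) ⇒ x ≡ 2353 (mod 2911).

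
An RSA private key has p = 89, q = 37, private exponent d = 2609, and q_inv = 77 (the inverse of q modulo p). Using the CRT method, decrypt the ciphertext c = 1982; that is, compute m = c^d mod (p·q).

1917

d_p = d mod (p−1) = 2609 mod 88 = 57; d_q = d mod (q−1) = 17.
m₁ = c^(d_p) mod p: c ≡ 24 (mod 89), and 24^57 mod 89 = 48.
m₂ = c^(d_q) mod q: c ≡ 21 (mod 37), and 21^17 mod 37 = 30.
h = q_inv·(m₁ − m₂) mod p = 77·(48 − 30) mod 89 = 51.
m = m₂ + h·q = 30 + 51·37 = 1917.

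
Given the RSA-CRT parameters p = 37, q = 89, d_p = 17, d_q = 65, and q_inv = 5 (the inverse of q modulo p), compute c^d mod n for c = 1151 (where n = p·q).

65

m₁ = c^(d_p) mod p: c ≡ 4 (mod 37), and 4^17 mod 37 = 28.
m₂ = c^(d_q) mod q: c ≡ 83 (mod 89), and 83^65 mod 89 = 65.
h = q_inv·(m₁ − m₂) mod p = 5·(28 − 65) mod 37 = 0.
m = m₂ + h·q = 65 + 0·89 = 65.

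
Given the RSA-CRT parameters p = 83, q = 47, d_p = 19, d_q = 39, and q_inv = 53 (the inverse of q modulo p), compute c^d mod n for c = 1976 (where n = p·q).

m₁ = c^(d_p) mod p: c ≡ 67 (mod 83), and 67^19 mod 83 = 35.
m₂ = c^(d_q) mod q: c ≡ 2 (mod 47), and 2^39 mod 47 = 18.
h = q_inv·(m₁ − m₂) mod p = 53·(35 − 18) mod 83 = 71.
m = m₂ + h·q = 18 + 71·47 = 3355.

3355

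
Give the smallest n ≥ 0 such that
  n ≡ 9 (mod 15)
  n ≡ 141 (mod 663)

804

gcd(15, 663) = 3 and 3 | (141 − 9), so the pair is consistent; merging gives n ≡ 804 (mod 3315), where 3315 = lcm(15, 663).
The solution is unique modulo lcm(15, 663) = 3315.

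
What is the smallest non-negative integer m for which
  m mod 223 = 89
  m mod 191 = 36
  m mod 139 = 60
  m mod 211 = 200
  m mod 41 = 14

The moduli are pairwise coprime; N = 223·191·139·211·41 = 51217613977.
N/223 = 229675399; 229675399 ≡ 117 (mod 223); 117·61 ≡ 1, so inverse 61.
N/191 = 268155047; 268155047 ≡ 24 (mod 191); 24·8 ≡ 1, so inverse 8.
N/139 = 368472043; 368472043 ≡ 1 (mod 139), inverse 1.
N/211 = 242737507; 242737507 ≡ 153 (mod 211); 153·40 ≡ 1, so inverse 40.
N/41 = 1249210097; 1249210097 ≡ 39 (mod 41); 39·20 ≡ 1, so inverse 20.
m ≡ 89·229675399·61 + 36·268155047·8 + 60·368472043·1 + 200·242737507·40 + 14·1249210097·20 = 3637923600447.
3637923600447 mod 51217613977 = 1473008080.

1473008080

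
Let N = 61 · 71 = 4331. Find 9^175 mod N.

1

Mod 61: 9 ≡ 9; by Fermat, exponent reduces to 175 mod 60 = 55; 9^55 ≡ 1 (mod 61).
Mod 71: 9 ≡ 9; by Fermat, exponent reduces to 175 mod 70 = 35; 9^35 ≡ 1 (mod 71).
Combine by CRT: x ≡ 1 (mod 61), x ≡ 1 (mod 71) ⇒ x ≡ 1 (mod 4331).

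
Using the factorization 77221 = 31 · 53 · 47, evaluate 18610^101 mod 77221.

17348

Mod 31: 18610 ≡ 10; by Fermat, exponent reduces to 101 mod 30 = 11; 10^11 ≡ 19 (mod 31).
Mod 53: 18610 ≡ 7; by Fermat, exponent reduces to 101 mod 52 = 49; 7^49 ≡ 17 (mod 53).
Mod 47: 18610 ≡ 45; by Fermat, exponent reduces to 101 mod 46 = 9; 45^9 ≡ 5 (mod 47).
Combine by CRT: x ≡ 19 (mod 31), x ≡ 17 (mod 53), x ≡ 5 (mod 47) ⇒ x ≡ 17348 (mod 77221).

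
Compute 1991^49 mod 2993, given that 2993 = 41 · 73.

Mod 41: 1991 ≡ 23; by Fermat, exponent reduces to 49 mod 40 = 9; 23^9 ≡ 25 (mod 41).
Mod 73: 1991 ≡ 20; 20^49 ≡ 14 (mod 73).
Combine by CRT: x ≡ 25 (mod 41), x ≡ 14 (mod 73) ⇒ x ≡ 1255 (mod 2993).

1255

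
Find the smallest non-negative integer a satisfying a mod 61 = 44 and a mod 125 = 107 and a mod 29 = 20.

From a ≡ 44 (mod 61) write a = 44 + 61t. Substituting into a ≡ 107 (mod 125) gives 61t ≡ 63 (mod 125), and since 61⁻¹ ≡ 41 (mod 125), t ≡ 83. Hence a ≡ 44 + 61·83 = 5107 (mod 7625).
From a ≡ 5107 (mod 7625) write a = 5107 + 7625t. Substituting into a ≡ 20 (mod 29) gives 7625t ≡ 17 (mod 29), and since 27⁻¹ ≡ 14 (mod 29), t ≡ 6. Hence a ≡ 5107 + 7625·6 = 50857 (mod 221125).

50857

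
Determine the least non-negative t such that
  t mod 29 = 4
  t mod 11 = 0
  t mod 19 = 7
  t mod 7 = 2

The moduli are pairwise coprime; N = 29·11·19·7 = 42427.
N/29 = 1463; 1463 ≡ 13 (mod 29); 13·9 ≡ 1, so inverse 9.
N/11 = 3857; 3857 ≡ 7 (mod 11); 7·8 ≡ 1, so inverse 8.
N/19 = 2233; 2233 ≡ 10 (mod 19); 10·2 ≡ 1, so inverse 2.
N/7 = 6061; 6061 ≡ 6 (mod 7); 6·6 ≡ 1, so inverse 6.
t ≡ 4·1463·9 + 0·3857·8 + 7·2233·2 + 2·6061·6 = 156662.
156662 mod 42427 = 29381.

29381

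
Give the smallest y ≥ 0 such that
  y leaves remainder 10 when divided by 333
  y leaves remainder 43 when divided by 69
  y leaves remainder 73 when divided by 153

gcd(333, 69) = 3 and 3 | (43 − 10), so the pair is consistent; merging gives y ≡ 1009 (mod 7659), where 7659 = lcm(333, 69).
gcd(7659, 153) = 9 and 9 | (73 − 1009), so the pair is consistent; merging gives y ≡ 115894 (mod 130203), where 130203 = lcm(7659, 153).
The solution is unique modulo lcm(333, 69, 153) = 130203.

115894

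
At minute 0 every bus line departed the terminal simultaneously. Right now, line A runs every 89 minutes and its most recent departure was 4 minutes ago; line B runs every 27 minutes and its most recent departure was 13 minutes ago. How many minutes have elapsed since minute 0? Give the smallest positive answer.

Combine the congruences pairwise.
From t ≡ 4 (mod 89) write t = 4 + 89s. Substituting into t ≡ 13 (mod 27) gives 89s ≡ 9 (mod 27), and since 8⁻¹ ≡ 17 (mod 27), s ≡ 18. Hence t ≡ 4 + 89·18 = 1606 (mod 2403).

1606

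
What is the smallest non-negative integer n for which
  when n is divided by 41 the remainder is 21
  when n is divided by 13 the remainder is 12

103

From n ≡ 21 (mod 41) write n = 21 + 41t. Substituting into n ≡ 12 (mod 13) gives 41t ≡ 4 (mod 13), and since 2⁻¹ ≡ 7 (mod 13), t ≡ 2. Hence n ≡ 21 + 41·2 = 103 (mod 533).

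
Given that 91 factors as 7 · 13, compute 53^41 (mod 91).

Mod 7: 53 ≡ 4; by Fermat, exponent reduces to 41 mod 6 = 5; 4^5 ≡ 2 (mod 7).
Mod 13: 53 ≡ 1; by Fermat, exponent reduces to 41 mod 12 = 5; 1^5 ≡ 1 (mod 13).
Combine by CRT: x ≡ 2 (mod 7), x ≡ 1 (mod 13) ⇒ x ≡ 79 (mod 91).

79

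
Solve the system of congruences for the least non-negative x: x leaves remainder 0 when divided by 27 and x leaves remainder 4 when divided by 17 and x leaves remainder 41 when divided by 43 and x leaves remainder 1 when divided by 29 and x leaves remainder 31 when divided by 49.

20299653

The moduli are pairwise coprime; N = 27·17·43·29·49 = 28046277.
N/27 = 1038751; 1038751 ≡ 7 (mod 27); 7·4 ≡ 1, so inverse 4.
N/17 = 1649781; 1649781 ≡ 16 (mod 17); 16·16 ≡ 1, so inverse 16.
N/43 = 652239; 652239 ≡ 15 (mod 43); 15·23 ≡ 1, so inverse 23.
N/29 = 967113; 967113 ≡ 21 (mod 29); 21·18 ≡ 1, so inverse 18.
N/49 = 572373; 572373 ≡ 4 (mod 49); 4·37 ≡ 1, so inverse 37.
x ≡ 0·1038751·4 + 4·1649781·16 + 41·652239·23 + 1·967113·18 + 31·572373·37 = 1394567226.
1394567226 mod 28046277 = 20299653.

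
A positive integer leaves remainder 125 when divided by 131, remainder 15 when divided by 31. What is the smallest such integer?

387

From N ≡ 125 (mod 131) write N = 125 + 131t. Substituting into N ≡ 15 (mod 31) gives 131t ≡ 14 (mod 31), and since 7⁻¹ ≡ 9 (mod 31), t ≡ 2. Hence N ≡ 125 + 131·2 = 387 (mod 4061).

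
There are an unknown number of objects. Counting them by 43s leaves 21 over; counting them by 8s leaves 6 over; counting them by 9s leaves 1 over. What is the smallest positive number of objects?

838

From N ≡ 21 (mod 43) write N = 21 + 43t. Substituting into N ≡ 6 (mod 8) gives 43t ≡ 1 (mod 8), and since 3⁻¹ ≡ 3 (mod 8), t ≡ 3. Hence N ≡ 21 + 43·3 = 150 (mod 344).
From N ≡ 150 (mod 344) write N = 150 + 344t. Substituting into N ≡ 1 (mod 9) gives 344t ≡ 4 (mod 9), and since 2⁻¹ ≡ 5 (mod 9), t ≡ 2. Hence N ≡ 150 + 344·2 = 838 (mod 3096).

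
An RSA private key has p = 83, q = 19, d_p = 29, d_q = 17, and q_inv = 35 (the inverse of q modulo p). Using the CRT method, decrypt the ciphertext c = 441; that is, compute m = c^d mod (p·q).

1449

m₁ = c^(d_p) mod p: c ≡ 26 (mod 83), and 26^29 mod 83 = 38.
m₂ = c^(d_q) mod q: c ≡ 4 (mod 19), and 4^17 mod 19 = 5.
h = q_inv·(m₁ − m₂) mod p = 35·(38 − 5) mod 83 = 76.
m = m₂ + h·q = 5 + 76·19 = 1449.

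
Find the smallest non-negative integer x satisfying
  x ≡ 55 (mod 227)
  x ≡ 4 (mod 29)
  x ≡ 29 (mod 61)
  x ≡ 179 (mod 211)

The moduli are pairwise coprime; N = 227·29·61·211 = 84729793.
N/227 = 373259; 373259 ≡ 71 (mod 227); 71·16 ≡ 1, so inverse 16.
N/29 = 2921717; 2921717 ≡ 25 (mod 29); 25·7 ≡ 1, so inverse 7.
N/61 = 1389013; 1389013 ≡ 43 (mod 61); 43·44 ≡ 1, so inverse 44.
N/211 = 401563; 401563 ≡ 30 (mod 211); 30·204 ≡ 1, so inverse 204.
x ≡ 55·373259·16 + 4·2921717·7 + 29·1389013·44 + 179·401563·204 = 16846131092.
16846131092 mod 84729793 = 69632078.

69632078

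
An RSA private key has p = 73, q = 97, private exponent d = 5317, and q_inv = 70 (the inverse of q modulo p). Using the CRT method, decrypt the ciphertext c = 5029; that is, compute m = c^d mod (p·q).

d_p = d mod (p−1) = 5317 mod 72 = 61; d_q = d mod (q−1) = 37.
m₁ = c^(d_p) mod p: c ≡ 65 (mod 73), and 65^61 mod 73 = 65.
m₂ = c^(d_q) mod q: c ≡ 82 (mod 97), and 82^37 mod 97 = 87.
h = q_inv·(m₁ − m₂) mod p = 70·(65 − 87) mod 73 = 66.
m = m₂ + h·q = 87 + 66·97 = 6489.

6489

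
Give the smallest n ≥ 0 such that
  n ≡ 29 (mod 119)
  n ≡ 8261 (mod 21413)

72500

gcd(119, 21413) = 7 and 7 | (8261 − 29), so the pair is consistent; merging gives n ≡ 72500 (mod 364021), where 364021 = lcm(119, 21413).
The solution is unique modulo lcm(119, 21413) = 364021.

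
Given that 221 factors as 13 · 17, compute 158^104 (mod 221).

Mod 13: 158 ≡ 2; by Fermat, exponent reduces to 104 mod 12 = 8; 2^8 ≡ 9 (mod 13).
Mod 17: 158 ≡ 5; by Fermat, exponent reduces to 104 mod 16 = 8; 5^8 ≡ 16 (mod 17).
Combine by CRT: x ≡ 9 (mod 13), x ≡ 16 (mod 17) ⇒ x ≡ 152 (mod 221).

152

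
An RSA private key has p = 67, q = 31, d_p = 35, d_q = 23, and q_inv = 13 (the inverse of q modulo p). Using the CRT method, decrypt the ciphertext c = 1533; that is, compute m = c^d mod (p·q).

1940

m₁ = c^(d_p) mod p: c ≡ 59 (mod 67), and 59^35 mod 67 = 64.
m₂ = c^(d_q) mod q: c ≡ 14 (mod 31), and 14^23 mod 31 = 18.
h = q_inv·(m₁ − m₂) mod p = 13·(64 − 18) mod 67 = 62.
m = m₂ + h·q = 18 + 62·31 = 1940.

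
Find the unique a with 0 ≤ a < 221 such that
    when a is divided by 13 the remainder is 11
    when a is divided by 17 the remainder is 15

219

Combine the congruences pairwise.
From a ≡ 11 (mod 13) write a = 11 + 13t. Substituting into a ≡ 15 (mod 17) gives 13t ≡ 4 (mod 17), and since 13⁻¹ ≡ 4 (mod 17), t ≡ 16. Hence a ≡ 11 + 13·16 = 219 (mod 221).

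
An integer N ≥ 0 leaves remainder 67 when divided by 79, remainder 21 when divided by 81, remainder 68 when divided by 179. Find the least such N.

667380

From N ≡ 67 (mod 79) write N = 67 + 79t. Substituting into N ≡ 21 (mod 81) gives 79t ≡ 35 (mod 81), and since 79⁻¹ ≡ 40 (mod 81), t ≡ 23. Hence N ≡ 67 + 79·23 = 1884 (mod 6399).
From N ≡ 1884 (mod 6399) write N = 1884 + 6399t. Substituting into N ≡ 68 (mod 179) gives 6399t ≡ 153 (mod 179), and since 134⁻¹ ≡ 175 (mod 179), t ≡ 104. Hence N ≡ 1884 + 6399·104 = 667380 (mod 1145421).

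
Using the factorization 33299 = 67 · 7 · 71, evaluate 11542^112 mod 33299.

Mod 67: 11542 ≡ 18; by Fermat, exponent reduces to 112 mod 66 = 46; 18^46 ≡ 16 (mod 67).
Mod 7: 11542 ≡ 6; by Fermat, exponent reduces to 112 mod 6 = 4; 6^4 ≡ 1 (mod 7).
Mod 71: 11542 ≡ 40; by Fermat, exponent reduces to 112 mod 70 = 42; 40^42 ≡ 57 (mod 71).
Combine by CRT: x ≡ 16 (mod 67), x ≡ 1 (mod 7), x ≡ 57 (mod 71) ⇒ x ≡ 21925 (mod 33299).

21925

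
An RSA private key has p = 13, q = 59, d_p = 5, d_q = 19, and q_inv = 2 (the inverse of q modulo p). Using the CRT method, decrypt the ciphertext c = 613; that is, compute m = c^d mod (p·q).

201

m₁ = c^(d_p) mod p: c ≡ 2 (mod 13), and 2^5 mod 13 = 6.
m₂ = c^(d_q) mod q: c ≡ 23 (mod 59), and 23^19 mod 59 = 24.
h = q_inv·(m₁ − m₂) mod p = 2·(6 − 24) mod 13 = 3.
m = m₂ + h·q = 24 + 3·59 = 201.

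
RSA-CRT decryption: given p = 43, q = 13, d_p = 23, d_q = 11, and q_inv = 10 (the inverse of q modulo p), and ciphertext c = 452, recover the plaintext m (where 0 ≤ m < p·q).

m₁ = c^(d_p) mod p: c ≡ 22 (mod 43), and 22^23 mod 43 = 32.
m₂ = c^(d_q) mod q: c ≡ 10 (mod 13), and 10^11 mod 13 = 4.
h = q_inv·(m₁ − m₂) mod p = 10·(32 − 4) mod 43 = 22.
m = m₂ + h·q = 4 + 22·13 = 290.

290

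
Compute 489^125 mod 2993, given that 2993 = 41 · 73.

2504

Mod 41: 489 ≡ 38; by Fermat, exponent reduces to 125 mod 40 = 5; 38^5 ≡ 3 (mod 41).
Mod 73: 489 ≡ 51; by Fermat, exponent reduces to 125 mod 72 = 53; 51^53 ≡ 22 (mod 73).
Combine by CRT: x ≡ 3 (mod 41), x ≡ 22 (mod 73) ⇒ x ≡ 2504 (mod 2993).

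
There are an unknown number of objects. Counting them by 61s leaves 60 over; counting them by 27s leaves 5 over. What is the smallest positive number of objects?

1463

From N ≡ 60 (mod 61) write N = 60 + 61t. Substituting into N ≡ 5 (mod 27) gives 61t ≡ 26 (mod 27), and since 7⁻¹ ≡ 4 (mod 27), t ≡ 23. Hence N ≡ 60 + 61·23 = 1463 (mod 1647).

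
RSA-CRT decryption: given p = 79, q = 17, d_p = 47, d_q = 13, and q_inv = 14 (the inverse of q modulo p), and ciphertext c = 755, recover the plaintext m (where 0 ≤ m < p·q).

1111

m₁ = c^(d_p) mod p: c ≡ 44 (mod 79), and 44^47 mod 79 = 5.
m₂ = c^(d_q) mod q: c ≡ 7 (mod 17), and 7^13 mod 17 = 6.
h = q_inv·(m₁ − m₂) mod p = 14·(5 − 6) mod 79 = 65.
m = m₂ + h·q = 6 + 65·17 = 1111.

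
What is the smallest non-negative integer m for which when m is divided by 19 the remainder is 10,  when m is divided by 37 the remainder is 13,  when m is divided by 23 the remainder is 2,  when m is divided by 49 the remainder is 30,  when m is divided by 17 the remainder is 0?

The moduli are pairwise coprime; N = 19·37·23·49·17 = 13468777.
N/19 = 708883; 708883 ≡ 12 (mod 19); 12·8 ≡ 1, so inverse 8.
N/37 = 364021; 364021 ≡ 15 (mod 37); 15·5 ≡ 1, so inverse 5.
N/23 = 585599; 585599 ≡ 19 (mod 23); 19·17 ≡ 1, so inverse 17.
N/49 = 274873; 274873 ≡ 32 (mod 49); 32·23 ≡ 1, so inverse 23.
N/17 = 792281; 792281 ≡ 13 (mod 17); 13·4 ≡ 1, so inverse 4.
m ≡ 10·708883·8 + 13·364021·5 + 2·585599·17 + 30·274873·23 + 0·792281·4 = 289944741.
289944741 mod 13468777 = 7100424.

7100424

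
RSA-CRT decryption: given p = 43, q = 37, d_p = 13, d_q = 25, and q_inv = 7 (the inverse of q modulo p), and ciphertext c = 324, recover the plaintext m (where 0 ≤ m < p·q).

798

m₁ = c^(d_p) mod p: c ≡ 23 (mod 43), and 23^13 mod 43 = 24.
m₂ = c^(d_q) mod q: c ≡ 28 (mod 37), and 28^25 mod 37 = 21.
h = q_inv·(m₁ − m₂) mod p = 7·(24 − 21) mod 43 = 21.
m = m₂ + h·q = 21 + 21·37 = 798.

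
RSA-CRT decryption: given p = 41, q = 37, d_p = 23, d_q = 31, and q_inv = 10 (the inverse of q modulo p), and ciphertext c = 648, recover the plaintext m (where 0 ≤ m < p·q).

513

m₁ = c^(d_p) mod p: c ≡ 33 (mod 41), and 33^23 mod 41 = 21.
m₂ = c^(d_q) mod q: c ≡ 19 (mod 37), and 19^31 mod 37 = 32.
h = q_inv·(m₁ − m₂) mod p = 10·(21 − 32) mod 41 = 13.
m = m₂ + h·q = 32 + 13·37 = 513.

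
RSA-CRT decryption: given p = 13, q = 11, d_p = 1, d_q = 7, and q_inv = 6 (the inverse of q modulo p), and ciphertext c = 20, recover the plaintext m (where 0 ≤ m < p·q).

59

m₁ = c^(d_p) mod p: c ≡ 7 (mod 13), and 7^1 mod 13 = 7.
m₂ = c^(d_q) mod q: c ≡ 9 (mod 11), and 9^7 mod 11 = 4.
h = q_inv·(m₁ − m₂) mod p = 6·(7 − 4) mod 13 = 5.
m = m₂ + h·q = 4 + 5·11 = 59.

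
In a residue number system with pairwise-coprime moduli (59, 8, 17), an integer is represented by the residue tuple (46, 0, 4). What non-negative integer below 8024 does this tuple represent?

From x ≡ 46 (mod 59) write x = 46 + 59t. Substituting into x ≡ 0 (mod 8) gives 59t ≡ 2 (mod 8), and since 3⁻¹ ≡ 3 (mod 8), t ≡ 6. Hence x ≡ 46 + 59·6 = 400 (mod 472).
From x ≡ 400 (mod 472) write x = 400 + 472t. Substituting into x ≡ 4 (mod 17) gives 472t ≡ 12 (mod 17), and since 13⁻¹ ≡ 4 (mod 17), t ≡ 14. Hence x ≡ 400 + 472·14 = 7008 (mod 8024).

7008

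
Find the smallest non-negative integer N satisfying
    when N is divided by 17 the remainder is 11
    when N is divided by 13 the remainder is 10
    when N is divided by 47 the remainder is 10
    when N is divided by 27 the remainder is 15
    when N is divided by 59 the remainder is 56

The moduli are pairwise coprime; M = 17·13·47·27·59 = 16546491.
M/17 = 973323; 973323 ≡ 5 (mod 17); 5·7 ≡ 1, so inverse 7.
M/13 = 1272807; 1272807 ≡ 3 (mod 13); 3·9 ≡ 1, so inverse 9.
M/47 = 352053; 352053 ≡ 23 (mod 47); 23·45 ≡ 1, so inverse 45.
M/27 = 612833; 612833 ≡ 14 (mod 27); 14·2 ≡ 1, so inverse 2.
M/59 = 280449; 280449 ≡ 22 (mod 59); 22·51 ≡ 1, so inverse 51.
N ≡ 11·973323·7 + 10·1272807·9 + 10·352053·45 + 15·612833·2 + 56·280449·51 = 1167269685.
1167269685 mod 16546491 = 9015315.

9015315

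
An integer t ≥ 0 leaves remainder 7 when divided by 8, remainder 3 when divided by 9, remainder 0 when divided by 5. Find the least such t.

Combine the congruences pairwise.
From t ≡ 7 (mod 8) write t = 7 + 8s. Substituting into t ≡ 3 (mod 9) gives 8s ≡ 5 (mod 9), and since 8⁻¹ ≡ 8 (mod 9), s ≡ 4. Hence t ≡ 7 + 8·4 = 39 (mod 72).
From t ≡ 39 (mod 72) write t = 39 + 72s. Substituting into t ≡ 0 (mod 5) gives 72s ≡ 1 (mod 5), and since 2⁻¹ ≡ 3 (mod 5), s ≡ 3. Hence t ≡ 39 + 72·3 = 255 (mod 360).

255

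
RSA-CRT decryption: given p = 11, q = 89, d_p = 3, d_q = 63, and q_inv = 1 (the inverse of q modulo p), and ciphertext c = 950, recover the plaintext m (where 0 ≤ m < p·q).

m₁ = c^(d_p) mod p: c ≡ 4 (mod 11), and 4^3 mod 11 = 9.
m₂ = c^(d_q) mod q: c ≡ 60 (mod 89), and 60^63 mod 89 = 48.
h = q_inv·(m₁ − m₂) mod p = 1·(9 − 48) mod 11 = 5.
m = m₂ + h·q = 48 + 5·89 = 493.

493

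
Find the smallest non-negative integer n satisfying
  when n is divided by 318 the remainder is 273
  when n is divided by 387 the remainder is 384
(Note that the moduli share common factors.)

1545

Combine the congruences pairwise.
gcd(318, 387) = 3 and 3 | (384 − 273), so the pair is consistent; merging gives n ≡ 1545 (mod 41022), where 41022 = lcm(318, 387).
The solution is unique modulo lcm(318, 387) = 41022.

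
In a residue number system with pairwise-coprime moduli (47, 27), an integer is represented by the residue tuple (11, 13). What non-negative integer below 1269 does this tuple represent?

From x ≡ 11 (mod 47) write x = 11 + 47t. Substituting into x ≡ 13 (mod 27) gives 47t ≡ 2 (mod 27), and since 20⁻¹ ≡ 23 (mod 27), t ≡ 19. Hence x ≡ 11 + 47·19 = 904 (mod 1269).

904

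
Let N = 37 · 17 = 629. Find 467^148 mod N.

Mod 37: 467 ≡ 23; by Fermat, exponent reduces to 148 mod 36 = 4; 23^4 ≡ 10 (mod 37).
Mod 17: 467 ≡ 8; by Fermat, exponent reduces to 148 mod 16 = 4; 8^4 ≡ 16 (mod 17).
Combine by CRT: x ≡ 10 (mod 37), x ≡ 16 (mod 17) ⇒ x ≡ 84 (mod 629).

84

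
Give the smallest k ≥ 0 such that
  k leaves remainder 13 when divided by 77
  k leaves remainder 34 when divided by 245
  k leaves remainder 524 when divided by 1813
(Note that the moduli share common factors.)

Combine the congruences pairwise.
gcd(77, 245) = 7 and 7 | (34 − 13), so the pair is consistent; merging gives k ≡ 1014 (mod 2695), where 2695 = lcm(77, 245).
gcd(2695, 1813) = 49 and 49 | (524 − 1014), so the pair is consistent; merging gives k ≡ 54914 (mod 99715), where 99715 = lcm(2695, 1813).
The solution is unique modulo lcm(77, 245, 1813) = 99715.

54914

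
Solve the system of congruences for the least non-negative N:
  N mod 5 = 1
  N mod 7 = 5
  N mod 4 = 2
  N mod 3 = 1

166

From N ≡ 1 (mod 5) write N = 1 + 5t. Substituting into N ≡ 5 (mod 7) gives 5t ≡ 4 (mod 7), and since 5⁻¹ ≡ 3 (mod 7), t ≡ 5. Hence N ≡ 1 + 5·5 = 26 (mod 35).
From N ≡ 26 (mod 35) write N = 26 + 35t. Substituting into N ≡ 2 (mod 4) gives 35t ≡ 0 (mod 4), and since 3⁻¹ ≡ 3 (mod 4), t ≡ 0. Hence N ≡ 26 + 35·0 = 26 (mod 140).
From N ≡ 26 (mod 140) write N = 26 + 140t. Substituting into N ≡ 1 (mod 3) gives 140t ≡ 2 (mod 3), and since 2⁻¹ ≡ 2 (mod 3), t ≡ 1. Hence N ≡ 26 + 140·1 = 166 (mod 420).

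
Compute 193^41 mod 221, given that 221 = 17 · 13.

Mod 17: 193 ≡ 6; by Fermat, exponent reduces to 41 mod 16 = 9; 6^9 ≡ 11 (mod 17).
Mod 13: 193 ≡ 11; by Fermat, exponent reduces to 41 mod 12 = 5; 11^5 ≡ 7 (mod 13).
Combine by CRT: x ≡ 11 (mod 17), x ≡ 7 (mod 13) ⇒ x ≡ 215 (mod 221).

215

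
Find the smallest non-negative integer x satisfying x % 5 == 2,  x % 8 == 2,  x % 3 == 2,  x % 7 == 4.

The moduli are pairwise coprime; N = 5·8·3·7 = 840.
N/5 = 168; 168 ≡ 3 (mod 5); 3·2 ≡ 1, so inverse 2.
N/8 = 105; 105 ≡ 1 (mod 8), inverse 1.
N/3 = 280; 280 ≡ 1 (mod 3), inverse 1.
N/7 = 120; 120 ≡ 1 (mod 7), inverse 1.
x ≡ 2·168·2 + 2·105·1 + 2·280·1 + 4·120·1 = 1922.
1922 mod 840 = 242.

242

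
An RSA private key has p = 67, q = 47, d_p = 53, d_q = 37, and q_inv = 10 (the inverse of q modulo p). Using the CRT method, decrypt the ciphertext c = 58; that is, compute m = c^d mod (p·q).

1718

m₁ = c^(d_p) mod p: c ≡ 58 (mod 67), and 58^53 mod 67 = 43.
m₂ = c^(d_q) mod q: c ≡ 11 (mod 47), and 11^37 mod 47 = 26.
h = q_inv·(m₁ − m₂) mod p = 10·(43 − 26) mod 67 = 36.
m = m₂ + h·q = 26 + 36·47 = 1718.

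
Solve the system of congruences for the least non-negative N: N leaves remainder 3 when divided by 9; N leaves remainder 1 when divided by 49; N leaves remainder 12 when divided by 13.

246

From N ≡ 3 (mod 9) write N = 3 + 9t. Substituting into N ≡ 1 (mod 49) gives 9t ≡ 47 (mod 49), and since 9⁻¹ ≡ 11 (mod 49), t ≡ 27. Hence N ≡ 3 + 9·27 = 246 (mod 441).
From N ≡ 246 (mod 441) write N = 246 + 441t. Substituting into N ≡ 12 (mod 13) gives 441t ≡ 0 (mod 13), and since 12⁻¹ ≡ 12 (mod 13), t ≡ 0. Hence N ≡ 246 + 441·0 = 246 (mod 5733).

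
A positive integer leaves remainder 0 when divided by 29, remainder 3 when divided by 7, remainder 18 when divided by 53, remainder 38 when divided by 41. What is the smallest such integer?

84129

The moduli are pairwise coprime; N = 29·7·53·41 = 441119.
N/29 = 15211; 15211 ≡ 15 (mod 29); 15·2 ≡ 1, so inverse 2.
N/7 = 63017; 63017 ≡ 3 (mod 7); 3·5 ≡ 1, so inverse 5.
N/53 = 8323; 8323 ≡ 2 (mod 53); 2·27 ≡ 1, so inverse 27.
N/41 = 10759; 10759 ≡ 17 (mod 41); 17·29 ≡ 1, so inverse 29.
x ≡ 0·15211·2 + 3·63017·5 + 18·8323·27 + 38·10759·29 = 16846651.
16846651 mod 441119 = 84129.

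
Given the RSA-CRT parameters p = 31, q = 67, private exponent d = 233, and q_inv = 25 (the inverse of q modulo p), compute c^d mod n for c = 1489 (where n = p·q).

d_p = d mod (p−1) = 233 mod 30 = 23; d_q = d mod (q−1) = 35.
m₁ = c^(d_p) mod p: c ≡ 1 (mod 31), and 1^23 mod 31 = 1.
m₂ = c^(d_q) mod q: c ≡ 15 (mod 67), and 15^35 mod 67 = 24.
h = q_inv·(m₁ − m₂) mod p = 25·(1 − 24) mod 31 = 14.
m = m₂ + h·q = 24 + 14·67 = 962.

962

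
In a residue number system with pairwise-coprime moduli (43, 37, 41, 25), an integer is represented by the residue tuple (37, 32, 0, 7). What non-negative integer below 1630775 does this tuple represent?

The moduli are pairwise coprime; N = 43·37·41·25 = 1630775.
N/43 = 37925; 37925 ≡ 42 (mod 43); 42·42 ≡ 1, so inverse 42.
N/37 = 44075; 44075 ≡ 8 (mod 37); 8·14 ≡ 1, so inverse 14.
N/41 = 39775; 39775 ≡ 5 (mod 41); 5·33 ≡ 1, so inverse 33.
N/25 = 65231; 65231 ≡ 6 (mod 25); 6·21 ≡ 1, so inverse 21.
x ≡ 37·37925·42 + 32·44075·14 + 0·39775·33 + 7·65231·21 = 88270007.
88270007 mod 1630775 = 208157.

208157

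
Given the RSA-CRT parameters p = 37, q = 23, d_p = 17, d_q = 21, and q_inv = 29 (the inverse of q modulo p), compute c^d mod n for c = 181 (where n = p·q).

268

m₁ = c^(d_p) mod p: c ≡ 33 (mod 37), and 33^17 mod 37 = 9.
m₂ = c^(d_q) mod q: c ≡ 20 (mod 23), and 20^21 mod 23 = 15.
h = q_inv·(m₁ − m₂) mod p = 29·(9 − 15) mod 37 = 11.
m = m₂ + h·q = 15 + 11·23 = 268.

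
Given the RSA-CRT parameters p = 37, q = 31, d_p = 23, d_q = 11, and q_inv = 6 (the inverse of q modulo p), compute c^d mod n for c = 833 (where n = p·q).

m₁ = c^(d_p) mod p: c ≡ 19 (mod 37), and 19^23 mod 37 = 15.
m₂ = c^(d_q) mod q: c ≡ 27 (mod 31), and 27^11 mod 31 = 27.
h = q_inv·(m₁ − m₂) mod p = 6·(15 − 27) mod 37 = 2.
m = m₂ + h·q = 27 + 2·31 = 89.

89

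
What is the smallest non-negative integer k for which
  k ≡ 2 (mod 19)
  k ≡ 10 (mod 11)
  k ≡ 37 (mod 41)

857

Combine the congruences pairwise.
From k ≡ 2 (mod 19) write k = 2 + 19t. Substituting into k ≡ 10 (mod 11) gives 19t ≡ 8 (mod 11), and since 8⁻¹ ≡ 7 (mod 11), t ≡ 1. Hence k ≡ 2 + 19·1 = 21 (mod 209).
From k ≡ 21 (mod 209) write k = 21 + 209t. Substituting into k ≡ 37 (mod 41) gives 209t ≡ 16 (mod 41), and since 4⁻¹ ≡ 31 (mod 41), t ≡ 4. Hence k ≡ 21 + 209·4 = 857 (mod 8569).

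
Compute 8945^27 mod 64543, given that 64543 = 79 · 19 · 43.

22533

Mod 79: 8945 ≡ 18; 18^27 ≡ 18 (mod 79).
Mod 19: 8945 ≡ 15; by Fermat, exponent reduces to 27 mod 18 = 9; 15^9 ≡ 18 (mod 19).
Mod 43: 8945 ≡ 1; 1^27 ≡ 1 (mod 43).
Combine by CRT: x ≡ 18 (mod 79), x ≡ 18 (mod 19), x ≡ 1 (mod 43) ⇒ x ≡ 22533 (mod 64543).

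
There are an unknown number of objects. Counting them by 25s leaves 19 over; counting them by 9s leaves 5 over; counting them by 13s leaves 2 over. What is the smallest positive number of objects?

1094

The moduli are pairwise coprime; M = 25·9·13 = 2925.
M/25 = 117; 117 ≡ 17 (mod 25); 17·3 ≡ 1, so inverse 3.
M/9 = 325; 325 ≡ 1 (mod 9), inverse 1.
M/13 = 225; 225 ≡ 4 (mod 13); 4·10 ≡ 1, so inverse 10.
N ≡ 19·117·3 + 5·325·1 + 2·225·10 = 12794.
12794 mod 2925 = 1094.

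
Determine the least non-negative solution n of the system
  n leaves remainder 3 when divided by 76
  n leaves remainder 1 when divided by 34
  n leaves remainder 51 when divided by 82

gcd(76, 34) = 2 and 2 | (1 − 3), so the pair is consistent; merging gives n ≡ 307 (mod 1292), where 1292 = lcm(76, 34).
gcd(1292, 82) = 2 and 2 | (51 − 307), so the pair is consistent; merging gives n ≡ 27439 (mod 52972), where 52972 = lcm(1292, 82).
The solution is unique modulo lcm(76, 34, 82) = 52972.

27439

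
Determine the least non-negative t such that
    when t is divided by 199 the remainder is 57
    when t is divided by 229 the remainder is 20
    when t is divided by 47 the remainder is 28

846404

The moduli are pairwise coprime; N = 199·229·47 = 2141837.
N/199 = 10763; 10763 ≡ 17 (mod 199); 17·82 ≡ 1, so inverse 82.
N/229 = 9353; 9353 ≡ 193 (mod 229); 193·159 ≡ 1, so inverse 159.
N/47 = 45571; 45571 ≡ 28 (mod 47); 28·42 ≡ 1, so inverse 42.
t ≡ 57·10763·82 + 20·9353·159 + 28·45571·42 = 133640298.
133640298 mod 2141837 = 846404.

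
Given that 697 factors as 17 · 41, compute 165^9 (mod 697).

124

Mod 17: 165 ≡ 12; 12^9 ≡ 5 (mod 17).
Mod 41: 165 ≡ 1; 1^9 ≡ 1 (mod 41).
Combine by CRT: x ≡ 5 (mod 17), x ≡ 1 (mod 41) ⇒ x ≡ 124 (mod 697).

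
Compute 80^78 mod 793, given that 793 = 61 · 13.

766

Mod 61: 80 ≡ 19; by Fermat, exponent reduces to 78 mod 60 = 18; 19^18 ≡ 34 (mod 61).
Mod 13: 80 ≡ 2; by Fermat, exponent reduces to 78 mod 12 = 6; 2^6 ≡ 12 (mod 13).
Combine by CRT: x ≡ 34 (mod 61), x ≡ 12 (mod 13) ⇒ x ≡ 766 (mod 793).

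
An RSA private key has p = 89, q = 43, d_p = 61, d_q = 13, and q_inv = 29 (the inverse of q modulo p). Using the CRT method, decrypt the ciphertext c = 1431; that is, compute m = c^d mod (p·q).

m₁ = c^(d_p) mod p: c ≡ 7 (mod 89), and 7^61 mod 89 = 66.
m₂ = c^(d_q) mod q: c ≡ 12 (mod 43), and 12^13 mod 43 = 3.
h = q_inv·(m₁ − m₂) mod p = 29·(66 − 3) mod 89 = 47.
m = m₂ + h·q = 3 + 47·43 = 2024.

2024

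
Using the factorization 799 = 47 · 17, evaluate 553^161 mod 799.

706

Mod 47: 553 ≡ 36; by Fermat, exponent reduces to 161 mod 46 = 23; 36^23 ≡ 1 (mod 47).
Mod 17: 553 ≡ 9; by Fermat, exponent reduces to 161 mod 16 = 1; 9^1 ≡ 9 (mod 17).
Combine by CRT: x ≡ 1 (mod 47), x ≡ 9 (mod 17) ⇒ x ≡ 706 (mod 799).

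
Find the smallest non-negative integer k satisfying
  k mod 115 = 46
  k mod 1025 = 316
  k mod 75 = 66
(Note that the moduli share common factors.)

4416

Combine the congruences pairwise.
gcd(115, 1025) = 5 and 5 | (316 − 46), so the pair is consistent; merging gives k ≡ 4416 (mod 23575), where 23575 = lcm(115, 1025).
gcd(23575, 75) = 25 and 25 | (66 − 4416), so the pair is consistent; merging gives k ≡ 4416 (mod 70725), where 70725 = lcm(23575, 75).
The solution is unique modulo lcm(115, 1025, 75) = 70725.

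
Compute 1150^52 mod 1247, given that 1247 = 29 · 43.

Mod 29: 1150 ≡ 19; by Fermat, exponent reduces to 52 mod 28 = 24; 19^24 ≡ 23 (mod 29).
Mod 43: 1150 ≡ 32; by Fermat, exponent reduces to 52 mod 42 = 10; 32^10 ≡ 41 (mod 43).
Combine by CRT: x ≡ 23 (mod 29), x ≡ 41 (mod 43) ⇒ x ≡ 342 (mod 1247).

342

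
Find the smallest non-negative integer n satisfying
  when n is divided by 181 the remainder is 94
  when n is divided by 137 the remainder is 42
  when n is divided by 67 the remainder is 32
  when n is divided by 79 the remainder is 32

39591672

The moduli are pairwise coprime; M = 181·137·67·79 = 131250521.
M/181 = 725141; 725141 ≡ 55 (mod 181); 55·79 ≡ 1, so inverse 79.
M/137 = 958033; 958033 ≡ 129 (mod 137); 129·17 ≡ 1, so inverse 17.
M/67 = 1958963; 1958963 ≡ 17 (mod 67); 17·4 ≡ 1, so inverse 4.
M/79 = 1661399; 1661399 ≡ 29 (mod 79); 29·30 ≡ 1, so inverse 30.
n ≡ 94·725141·79 + 42·958033·17 + 32·1958963·4 + 32·1661399·30 = 7914622932.
7914622932 mod 131250521 = 39591672.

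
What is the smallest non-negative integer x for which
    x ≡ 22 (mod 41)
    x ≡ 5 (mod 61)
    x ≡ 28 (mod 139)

From x ≡ 22 (mod 41) write x = 22 + 41t. Substituting into x ≡ 5 (mod 61) gives 41t ≡ 44 (mod 61), and since 41⁻¹ ≡ 3 (mod 61), t ≡ 10. Hence x ≡ 22 + 41·10 = 432 (mod 2501).
From x ≡ 432 (mod 2501) write x = 432 + 2501t. Substituting into x ≡ 28 (mod 139) gives 2501t ≡ 13 (mod 139), and since 138⁻¹ ≡ 138 (mod 139), t ≡ 126. Hence x ≡ 432 + 2501·126 = 315558 (mod 347639).

315558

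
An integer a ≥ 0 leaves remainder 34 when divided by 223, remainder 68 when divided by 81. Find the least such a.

12299

Combine the congruences pairwise.
From a ≡ 34 (mod 223) write a = 34 + 223t. Substituting into a ≡ 68 (mod 81) gives 223t ≡ 34 (mod 81), and since 61⁻¹ ≡ 4 (mod 81), t ≡ 55. Hence a ≡ 34 + 223·55 = 12299 (mod 18063).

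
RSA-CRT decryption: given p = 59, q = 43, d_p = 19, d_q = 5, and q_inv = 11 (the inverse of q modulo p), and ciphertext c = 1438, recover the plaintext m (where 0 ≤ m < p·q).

m₁ = c^(d_p) mod p: c ≡ 22 (mod 59), and 22^19 mod 59 = 57.
m₂ = c^(d_q) mod q: c ≡ 19 (mod 43), and 19^5 mod 43 = 30.
h = q_inv·(m₁ − m₂) mod p = 11·(57 − 30) mod 59 = 2.
m = m₂ + h·q = 30 + 2·43 = 116.

116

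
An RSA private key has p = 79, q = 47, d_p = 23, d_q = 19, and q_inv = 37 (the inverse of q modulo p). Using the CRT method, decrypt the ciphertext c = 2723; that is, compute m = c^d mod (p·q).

m₁ = c^(d_p) mod p: c ≡ 37 (mod 79), and 37^23 mod 79 = 75.
m₂ = c^(d_q) mod q: c ≡ 44 (mod 47), and 44^19 mod 47 = 29.
h = q_inv·(m₁ − m₂) mod p = 37·(75 − 29) mod 79 = 43.
m = m₂ + h·q = 29 + 43·47 = 2050.

2050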